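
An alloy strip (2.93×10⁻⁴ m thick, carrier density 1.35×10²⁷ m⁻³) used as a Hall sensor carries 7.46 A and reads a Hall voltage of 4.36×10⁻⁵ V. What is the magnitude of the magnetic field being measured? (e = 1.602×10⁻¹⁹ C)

B ≈ 0.370 T

From V_H = IB/(n e t), B = V_H n e t / I.
B = (4.36×10⁻⁵)(1.35×10²⁷)(1.602×10⁻¹⁹)(2.93×10⁻⁴)/7.46 ≈ 0.370 T.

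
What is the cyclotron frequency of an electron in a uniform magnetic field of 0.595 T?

f = |q|B/(2πm).
f = (1.602×10⁻¹⁹)(0.595)/(2π·9.109×10⁻³¹) ≈ 1.67×10¹⁰ Hz.

f ≈ 1.67×10¹⁰ Hz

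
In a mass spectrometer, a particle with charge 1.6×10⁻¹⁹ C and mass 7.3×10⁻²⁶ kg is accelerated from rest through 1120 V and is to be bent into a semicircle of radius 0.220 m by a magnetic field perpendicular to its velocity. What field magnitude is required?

v = √(2|q|V/m) = √(2·1.6×10⁻¹⁹·1120/7.3×10⁻²⁶) ≈ 7.007×10⁴ m/s.
B = mv/(|q|r) = (7.3×10⁻²⁶)(7.007×10⁴)/((1.6×10⁻¹⁹)(0.220)) ≈ 0.145 T.

B ≈ 0.145 T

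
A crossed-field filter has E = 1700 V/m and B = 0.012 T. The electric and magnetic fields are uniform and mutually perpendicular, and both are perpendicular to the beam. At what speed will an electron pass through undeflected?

Zero net Lorentz force requires |qE| = |q v×B|, i.e. E = vB.
v = E/B = 1700/0.012 = 1.4×10⁵ m/s.

v = 1.4×10⁵ m/s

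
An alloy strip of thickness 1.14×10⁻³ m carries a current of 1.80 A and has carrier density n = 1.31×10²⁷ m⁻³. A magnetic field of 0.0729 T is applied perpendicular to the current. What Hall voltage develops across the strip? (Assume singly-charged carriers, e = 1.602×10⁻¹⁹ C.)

V_H ≈ 5.48×10⁻⁷ V

V_H = IB/(n e t).
V_H = (1.80)(0.0729)/((1.31×10²⁷)(1.602×10⁻¹⁹)(1.14×10⁻³)) ≈ 5.48×10⁻⁷ V.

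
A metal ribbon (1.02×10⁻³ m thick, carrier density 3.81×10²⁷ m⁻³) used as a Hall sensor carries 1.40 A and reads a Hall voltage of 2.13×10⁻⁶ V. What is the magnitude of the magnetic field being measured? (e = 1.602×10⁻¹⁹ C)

B ≈ 0.947 T

From V_H = IB/(n e t), B = V_H n e t / I.
B = (2.13×10⁻⁶)(3.81×10²⁷)(1.602×10⁻¹⁹)(1.02×10⁻³)/1.40 ≈ 0.947 T.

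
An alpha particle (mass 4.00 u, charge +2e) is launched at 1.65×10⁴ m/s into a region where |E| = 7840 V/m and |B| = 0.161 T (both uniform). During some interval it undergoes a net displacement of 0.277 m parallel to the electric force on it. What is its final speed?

B does no work; ΔKE = |q|E d.
½mv_f² = ½mv₀² + |q|Ed = ½(6.644×10⁻²⁷)(1.65×10⁴)² + (3.204×10⁻¹⁹)(7840)(0.277) ≈ 9.044×10⁻¹⁹ J + 6.958×10⁻¹⁶ J ≈ 6.967×10⁻¹⁶ J.
v_f = √(2·6.967×10⁻¹⁶/6.644×10⁻²⁷) ≈ 4.58×10⁵ m/s.

v_f ≈ 4.58×10⁵ m/s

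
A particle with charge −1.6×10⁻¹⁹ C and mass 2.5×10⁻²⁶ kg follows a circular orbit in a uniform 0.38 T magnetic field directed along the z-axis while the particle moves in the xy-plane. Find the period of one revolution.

T ≈ 2.6×10⁻⁶ s

The cyclotron period depends only on m, q, B: T = 2πm/(|q|B).
T = 2π(2.5×10⁻²⁶)/((1.6×10⁻¹⁹)(0.38)) ≈ 2.6×10⁻⁶ s.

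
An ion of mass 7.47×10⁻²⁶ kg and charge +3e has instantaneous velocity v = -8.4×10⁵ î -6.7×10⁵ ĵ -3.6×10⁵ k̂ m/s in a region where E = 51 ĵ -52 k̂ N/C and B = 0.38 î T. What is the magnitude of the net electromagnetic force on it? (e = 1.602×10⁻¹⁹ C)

v×B = (0, -1.37×10⁵, 2.55×10⁵) N/C.
E + v×B = (0, -1.37×10⁵, 2.55×10⁵) N/C.
F = q(E + v×B) = (4.806×10⁻¹⁹ C)·(0, -1.37×10⁵, 2.55×10⁵) = (0, -6.57×10⁻¹⁴, 1.22×10⁻¹³) N.
|F| = 1.39×10⁻¹³ N.

|F| ≈ 1.39×10⁻¹³ N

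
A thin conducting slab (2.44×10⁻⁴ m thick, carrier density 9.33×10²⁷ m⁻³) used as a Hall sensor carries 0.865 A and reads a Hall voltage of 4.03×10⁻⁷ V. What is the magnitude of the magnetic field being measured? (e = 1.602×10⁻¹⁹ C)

B ≈ 0.170 T

From V_H = IB/(n e t), B = V_H n e t / I.
B = (4.03×10⁻⁷)(9.33×10²⁷)(1.602×10⁻¹⁹)(2.44×10⁻⁴)/0.865 ≈ 0.170 T.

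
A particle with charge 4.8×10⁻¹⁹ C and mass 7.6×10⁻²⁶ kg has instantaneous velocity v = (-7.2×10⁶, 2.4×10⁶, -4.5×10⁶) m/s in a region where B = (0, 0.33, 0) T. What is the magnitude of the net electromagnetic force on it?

v×B = (1.48×10⁶, 0, -2.38×10⁶) N/C.
F = q v×B = (4.8×10⁻¹⁹ C)·(1.48×10⁶, 0, -2.38×10⁶) = (7.13×10⁻¹³, 0, -1.14×10⁻¹²) N.
|F| = 1.34×10⁻¹² N.

|F| ≈ 1.34×10⁻¹² N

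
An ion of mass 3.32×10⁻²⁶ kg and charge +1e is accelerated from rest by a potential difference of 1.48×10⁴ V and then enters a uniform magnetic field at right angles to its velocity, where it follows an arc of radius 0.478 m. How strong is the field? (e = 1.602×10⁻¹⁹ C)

v = √(2|q|V/m) = √(2·1.602×10⁻¹⁹·1.48×10⁴/3.32×10⁻²⁶) ≈ 3.779×10⁵ m/s.
B = mv/(|q|r) = (3.32×10⁻²⁶)(3.779×10⁵)/((1.602×10⁻¹⁹)(0.478)) ≈ 0.164 T.

B ≈ 0.164 T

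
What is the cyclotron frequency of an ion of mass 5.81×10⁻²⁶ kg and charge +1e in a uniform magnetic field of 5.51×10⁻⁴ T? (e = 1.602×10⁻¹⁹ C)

f = |q|B/(2πm).
f = (1.602×10⁻¹⁹)(5.51×10⁻⁴)/(2π·5.81×10⁻²⁶) ≈ 242 Hz.

f ≈ 242 Hz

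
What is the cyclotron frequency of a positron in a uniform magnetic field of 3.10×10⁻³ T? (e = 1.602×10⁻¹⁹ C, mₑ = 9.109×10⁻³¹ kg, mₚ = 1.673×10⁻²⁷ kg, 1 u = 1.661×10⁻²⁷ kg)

f = |q|B/(2πm).
f = (1.602×10⁻¹⁹)(3.10×10⁻³)/(2π·9.109×10⁻³¹) ≈ 8.68×10⁷ Hz.

f ≈ 8.68×10⁷ Hz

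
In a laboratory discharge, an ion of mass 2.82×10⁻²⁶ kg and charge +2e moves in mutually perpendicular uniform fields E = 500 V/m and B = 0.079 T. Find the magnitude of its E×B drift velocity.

In crossed fields the guiding centre drifts at v_d = |E×B|/B² = E/B, independent of charge and mass.
v_d = 500/0.079 = 6300 m/s.

v_d ≈ 6300 m/s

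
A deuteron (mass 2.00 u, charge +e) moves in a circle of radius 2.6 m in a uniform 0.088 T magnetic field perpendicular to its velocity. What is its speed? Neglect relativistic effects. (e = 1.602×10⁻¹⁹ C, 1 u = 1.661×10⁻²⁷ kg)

v ≈ 1.1×10⁷ m/s

From |q|vB = mv²/r, v = |q|Br/m.
v = (1.602×10⁻¹⁹)(0.088)(2.6)/3.322×10⁻²⁷ ≈ 1.1×10⁷ m/s.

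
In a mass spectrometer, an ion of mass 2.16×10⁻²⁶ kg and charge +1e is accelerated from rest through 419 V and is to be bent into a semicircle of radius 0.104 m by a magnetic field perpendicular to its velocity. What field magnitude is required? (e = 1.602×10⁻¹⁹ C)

B ≈ 0.102 T

v = √(2|q|V/m) = √(2·1.602×10⁻¹⁹·419/2.16×10⁻²⁶) ≈ 7.884×10⁴ m/s.
B = mv/(|q|r) = (2.16×10⁻²⁶)(7.884×10⁴)/((1.602×10⁻¹⁹)(0.104)) ≈ 0.102 T.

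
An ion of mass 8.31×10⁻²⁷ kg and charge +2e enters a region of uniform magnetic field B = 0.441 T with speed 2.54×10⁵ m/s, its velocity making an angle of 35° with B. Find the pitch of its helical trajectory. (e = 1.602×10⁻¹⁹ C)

v∥ = v cosθ = 2.54×10⁵·cos35° ≈ 2.081×10⁵ m/s.
T = 2πm/(|q|B) = 2π(8.31×10⁻²⁷)/((3.204×10⁻¹⁹)(0.441)) ≈ 3.695×10⁻⁷ s.
pitch = v∥ T = (2.081×10⁵)(3.695×10⁻⁷) ≈ 0.0769 m.

p ≈ 0.0769 m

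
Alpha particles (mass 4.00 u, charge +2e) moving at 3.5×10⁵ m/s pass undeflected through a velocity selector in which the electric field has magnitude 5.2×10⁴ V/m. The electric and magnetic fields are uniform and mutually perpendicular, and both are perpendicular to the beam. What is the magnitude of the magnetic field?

B = 0.15 T

Balance of forces in the selector: qE = qvB ⇒ B = E/v.
B = 5.2×10⁴/3.5×10⁵ = 0.15 T.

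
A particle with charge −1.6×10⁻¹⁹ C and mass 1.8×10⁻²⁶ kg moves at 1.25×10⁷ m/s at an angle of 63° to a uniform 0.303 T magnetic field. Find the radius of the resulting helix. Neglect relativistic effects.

r ≈ 4.14 m

v⊥ = v sinθ = 1.25×10⁷·sin63° ≈ 1.114×10⁷ m/s.
r = m v⊥/(|q|B) = (1.8×10⁻²⁶)(1.114×10⁷)/((1.6×10⁻¹⁹)(0.303)) ≈ 4.14 m.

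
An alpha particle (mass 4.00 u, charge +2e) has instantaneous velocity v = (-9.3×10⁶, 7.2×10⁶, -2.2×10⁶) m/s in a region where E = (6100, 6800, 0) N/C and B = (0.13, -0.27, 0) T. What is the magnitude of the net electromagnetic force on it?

|F| ≈ 5.46×10⁻¹³ N

v×B = (-5.94×10⁵, -2.86×10⁵, 1.58×10⁶) N/C.
E + v×B = (-5.88×10⁵, -2.79×10⁵, 1.58×10⁶) N/C.
F = q(E + v×B) = (3.204×10⁻¹⁹ C)·(-5.88×10⁵, -2.79×10⁵, 1.58×10⁶) = (-1.88×10⁻¹³, -8.95×10⁻¹⁴, 5.05×10⁻¹³) N.
|F| = 5.46×10⁻¹³ N.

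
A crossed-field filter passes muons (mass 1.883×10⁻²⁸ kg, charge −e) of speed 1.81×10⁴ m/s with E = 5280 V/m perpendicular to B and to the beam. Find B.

B = 0.292 T

Balance of forces in the selector: qE = qvB ⇒ B = E/v.
B = 5280/1.81×10⁴ = 0.292 T.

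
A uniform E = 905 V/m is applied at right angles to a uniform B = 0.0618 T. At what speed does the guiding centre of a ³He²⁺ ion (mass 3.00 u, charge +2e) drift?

v_d ≈ 1.46×10⁴ m/s

The E×B drift speed is v_d = E/B.
v_d = 905/0.0618 = 1.46×10⁴ m/s.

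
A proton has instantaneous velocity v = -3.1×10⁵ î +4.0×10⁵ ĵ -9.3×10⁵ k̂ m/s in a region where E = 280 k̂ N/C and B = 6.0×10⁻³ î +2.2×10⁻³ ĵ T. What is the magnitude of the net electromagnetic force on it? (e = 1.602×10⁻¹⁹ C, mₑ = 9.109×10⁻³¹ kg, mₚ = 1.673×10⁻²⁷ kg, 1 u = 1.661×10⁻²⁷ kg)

v×B = (2050, -5580, -3080) N/C.
E + v×B = (2050, -5580, -2800) N/C.
F = q(E + v×B) = (1.602×10⁻¹⁹ C)·(2050, -5580, -2800) = (3.28×10⁻¹⁶, -8.94×10⁻¹⁶, -4.49×10⁻¹⁶) N.
|F| = 1.05×10⁻¹⁵ N.

|F| ≈ 1.05×10⁻¹⁵ N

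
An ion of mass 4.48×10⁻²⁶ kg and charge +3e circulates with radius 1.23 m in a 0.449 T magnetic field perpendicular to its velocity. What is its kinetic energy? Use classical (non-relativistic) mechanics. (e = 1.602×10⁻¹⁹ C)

KE ≈ 4.91×10⁶ eV

v = |q|Br/m, then KE = ½mv² = (qBr)²/(2m).
v = (4.806×10⁻¹⁹)(0.449)(1.23)/4.48×10⁻²⁶ ≈ 5.925×10⁶ m/s.
KE = ½(4.48×10⁻²⁶)(5.925×10⁶)² ≈ 7.86×10⁻¹³ J = 4.91×10⁶ eV.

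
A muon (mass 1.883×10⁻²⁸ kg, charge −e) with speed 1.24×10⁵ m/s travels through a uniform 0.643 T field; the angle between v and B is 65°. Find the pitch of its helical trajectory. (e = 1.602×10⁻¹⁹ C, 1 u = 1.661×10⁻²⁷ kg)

p ≈ 6.02×10⁻⁴ m

v∥ = v cosθ = 1.24×10⁵·cos65° ≈ 5.240×10⁴ m/s.
T = 2πm/(|q|B) = 2π(1.883×10⁻²⁸)/((1.602×10⁻¹⁹)(0.643)) ≈ 1.149×10⁻⁸ s.
pitch = v∥ T = (5.240×10⁴)(1.149×10⁻⁸) ≈ 6.02×10⁻⁴ m.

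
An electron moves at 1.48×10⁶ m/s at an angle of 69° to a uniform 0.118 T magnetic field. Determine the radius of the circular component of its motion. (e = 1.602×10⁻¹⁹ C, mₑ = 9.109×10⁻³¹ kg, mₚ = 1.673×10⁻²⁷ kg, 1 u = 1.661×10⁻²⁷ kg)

r ≈ 6.66×10⁻⁵ m

v⊥ = v sinθ = 1.48×10⁶·sin69° ≈ 1.382×10⁶ m/s.
r = m v⊥/(|q|B) = (9.109×10⁻³¹)(1.382×10⁶)/((1.602×10⁻¹⁹)(0.118)) ≈ 6.66×10⁻⁵ m.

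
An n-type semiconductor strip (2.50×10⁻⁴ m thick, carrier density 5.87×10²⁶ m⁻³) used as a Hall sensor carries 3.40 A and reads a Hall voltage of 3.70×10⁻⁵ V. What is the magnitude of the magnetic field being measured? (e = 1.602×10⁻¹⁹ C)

B ≈ 0.256 T

From V_H = IB/(n e t), B = V_H n e t / I.
B = (3.70×10⁻⁵)(5.87×10²⁶)(1.602×10⁻¹⁹)(2.50×10⁻⁴)/3.40 ≈ 0.256 T.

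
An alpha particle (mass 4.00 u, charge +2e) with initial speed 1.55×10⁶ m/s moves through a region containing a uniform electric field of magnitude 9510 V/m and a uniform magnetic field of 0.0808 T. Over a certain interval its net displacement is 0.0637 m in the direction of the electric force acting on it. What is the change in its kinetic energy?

ΔKE ≈ 1.94×10⁻¹⁶ J

The magnetic force is always ⟂ v and does no work; only the electric force changes KE.
ΔKE = F_E · d = |q|E d = (3.204×10⁻¹⁹)(9510)(0.0637) ≈ 1.94×10⁻¹⁶ J.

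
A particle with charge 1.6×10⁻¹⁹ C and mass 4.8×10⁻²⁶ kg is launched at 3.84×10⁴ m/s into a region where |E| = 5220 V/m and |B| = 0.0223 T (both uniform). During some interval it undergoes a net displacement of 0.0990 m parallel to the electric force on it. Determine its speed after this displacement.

B does no work; ΔKE = |q|E d.
½mv_f² = ½mv₀² + |q|Ed = ½(4.8×10⁻²⁶)(3.84×10⁴)² + (1.6×10⁻¹⁹)(5220)(0.0990) ≈ 3.539×10⁻¹⁷ J + 8.268×10⁻¹⁷ J ≈ 1.181×10⁻¹⁶ J.
v_f = √(2·1.181×10⁻¹⁶/4.8×10⁻²⁶) ≈ 7.01×10⁴ m/s.

v_f ≈ 7.01×10⁴ m/s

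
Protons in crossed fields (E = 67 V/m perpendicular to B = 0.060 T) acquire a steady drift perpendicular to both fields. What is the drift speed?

v_d ≈ 1100 m/s

The steady drift has the magnetic force balancing the electric force, so v_d = E/B.
v_d = 67/0.060 = 1100 m/s.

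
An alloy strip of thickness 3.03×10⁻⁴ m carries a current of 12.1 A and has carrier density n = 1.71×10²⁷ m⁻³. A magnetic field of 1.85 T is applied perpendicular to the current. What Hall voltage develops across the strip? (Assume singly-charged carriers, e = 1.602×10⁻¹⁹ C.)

V_H = IB/(n e t).
V_H = (12.1)(1.85)/((1.71×10²⁷)(1.602×10⁻¹⁹)(3.03×10⁻⁴)) ≈ 2.70×10⁻⁴ V.

V_H ≈ 2.70×10⁻⁴ V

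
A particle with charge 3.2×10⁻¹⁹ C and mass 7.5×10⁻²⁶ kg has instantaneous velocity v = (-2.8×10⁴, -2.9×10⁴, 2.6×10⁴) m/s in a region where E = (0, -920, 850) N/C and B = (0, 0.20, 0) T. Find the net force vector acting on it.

v×B = (-5200, 0, -5600) N/C.
E + v×B = (-5200, -920, -4750) N/C.
F = q(E + v×B) = (3.2×10⁻¹⁹ C)·(-5200, -920, -4750) = (-1.66×10⁻¹⁵, -2.94×10⁻¹⁶, -1.52×10⁻¹⁵) N.

F ≈ (-1.66×10⁻¹⁵, -2.94×10⁻¹⁶, -1.52×10⁻¹⁵) N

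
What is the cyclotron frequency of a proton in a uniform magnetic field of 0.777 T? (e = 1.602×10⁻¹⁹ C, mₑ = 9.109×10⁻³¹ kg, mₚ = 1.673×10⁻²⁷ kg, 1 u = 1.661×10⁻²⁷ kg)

f = |q|B/(2πm).
f = (1.602×10⁻¹⁹)(0.777)/(2π·1.673×10⁻²⁷) ≈ 1.18×10⁷ Hz.

f ≈ 1.18×10⁷ Hz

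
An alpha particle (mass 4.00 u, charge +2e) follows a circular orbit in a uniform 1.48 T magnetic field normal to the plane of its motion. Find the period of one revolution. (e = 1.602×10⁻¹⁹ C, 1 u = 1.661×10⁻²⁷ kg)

T ≈ 8.80×10⁻⁸ s

The cyclotron period depends only on m, q, B: T = 2πm/(|q|B).
T = 2π(6.644×10⁻²⁷)/((3.204×10⁻¹⁹)(1.48)) ≈ 8.80×10⁻⁸ s.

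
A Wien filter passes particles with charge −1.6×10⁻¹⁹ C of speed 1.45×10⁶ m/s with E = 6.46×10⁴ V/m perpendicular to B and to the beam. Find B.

B = 0.0446 T

Balance of forces in the selector: qE = qvB ⇒ B = E/v.
B = 6.46×10⁴/1.45×10⁶ = 0.0446 T.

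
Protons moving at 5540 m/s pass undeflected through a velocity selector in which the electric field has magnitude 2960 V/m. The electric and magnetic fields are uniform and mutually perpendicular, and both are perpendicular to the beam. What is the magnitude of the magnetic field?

Balance of forces in the selector: qE = qvB ⇒ B = E/v.
B = 2960/5540 = 0.534 T.

B = 0.534 T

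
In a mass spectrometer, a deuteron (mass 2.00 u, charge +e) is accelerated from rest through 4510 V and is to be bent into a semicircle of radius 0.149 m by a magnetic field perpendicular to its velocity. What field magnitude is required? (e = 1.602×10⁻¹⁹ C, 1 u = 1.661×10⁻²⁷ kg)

B ≈ 0.0918 T

v = √(2|q|V/m) = √(2·1.602×10⁻¹⁹·4510/3.322×10⁻²⁷) ≈ 6.595×10⁵ m/s.
B = mv/(|q|r) = (3.322×10⁻²⁷)(6.595×10⁵)/((1.602×10⁻¹⁹)(0.149)) ≈ 0.0918 T.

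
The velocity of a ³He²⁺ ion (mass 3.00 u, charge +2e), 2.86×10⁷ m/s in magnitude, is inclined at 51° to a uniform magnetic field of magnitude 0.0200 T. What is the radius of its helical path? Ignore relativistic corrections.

v⊥ = v sinθ = 2.86×10⁷·sin51° ≈ 2.223×10⁷ m/s.
r = m v⊥/(|q|B) = (4.983×10⁻²⁷)(2.223×10⁷)/((3.204×10⁻¹⁹)(0.0200)) ≈ 17.3 m.

r ≈ 17.3 m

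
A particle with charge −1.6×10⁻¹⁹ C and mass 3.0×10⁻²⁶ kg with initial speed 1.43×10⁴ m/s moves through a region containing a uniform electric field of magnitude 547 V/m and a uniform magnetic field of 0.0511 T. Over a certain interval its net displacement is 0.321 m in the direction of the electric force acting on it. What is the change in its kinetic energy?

The magnetic force is always ⟂ v and does no work; only the electric force changes KE.
ΔKE = F_E · d = |q|E d = (1.6×10⁻¹⁹)(547)(0.321) ≈ 2.81×10⁻¹⁷ J.

ΔKE ≈ 2.81×10⁻¹⁷ J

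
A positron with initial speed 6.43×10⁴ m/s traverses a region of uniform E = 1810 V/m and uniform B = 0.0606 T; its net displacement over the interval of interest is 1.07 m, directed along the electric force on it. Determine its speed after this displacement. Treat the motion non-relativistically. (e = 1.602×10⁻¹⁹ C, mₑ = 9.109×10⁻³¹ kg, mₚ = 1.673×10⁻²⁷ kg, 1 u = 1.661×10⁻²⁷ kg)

B does no work; ΔKE = |q|E d.
½mv_f² = ½mv₀² + |q|Ed = ½(9.109×10⁻³¹)(6.43×10⁴)² + (1.602×10⁻¹⁹)(1810)(1.07) ≈ 1.883×10⁻²¹ J + 3.103×10⁻¹⁶ J ≈ 3.103×10⁻¹⁶ J.
v_f = √(2·3.103×10⁻¹⁶/9.109×10⁻³¹) ≈ 2.61×10⁷ m/s.

v_f ≈ 2.61×10⁷ m/s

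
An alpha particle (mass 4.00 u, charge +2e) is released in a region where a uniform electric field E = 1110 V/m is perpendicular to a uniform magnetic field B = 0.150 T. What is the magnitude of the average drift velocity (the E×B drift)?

v_d ≈ 7400 m/s

The steady drift has the magnetic force balancing the electric force, so v_d = E/B.
v_d = 1110/0.150 = 7400 m/s.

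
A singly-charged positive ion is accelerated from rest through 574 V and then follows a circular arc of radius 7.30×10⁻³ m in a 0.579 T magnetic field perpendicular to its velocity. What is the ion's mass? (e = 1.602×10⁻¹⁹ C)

m ≈ 2.49×10⁻²⁷ kg

Combine |q|V = ½mv² and r = mv/(|q|B): eliminate v to get m = qB²r²/(2V).
m = (1.602×10⁻¹⁹)(0.579)²(7.30×10⁻³)²/(2·574) ≈ 2.49×10⁻²⁷ kg.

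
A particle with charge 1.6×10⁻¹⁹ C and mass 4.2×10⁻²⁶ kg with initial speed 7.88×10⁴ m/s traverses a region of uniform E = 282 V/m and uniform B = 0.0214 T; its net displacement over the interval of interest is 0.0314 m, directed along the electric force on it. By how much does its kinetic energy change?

ΔKE ≈ 1.42×10⁻¹⁸ J

The magnetic force is always ⟂ v and does no work; only the electric force changes KE.
ΔKE = F_E · d = |q|E d = (1.6×10⁻¹⁹)(282)(0.0314) ≈ 1.42×10⁻¹⁸ J.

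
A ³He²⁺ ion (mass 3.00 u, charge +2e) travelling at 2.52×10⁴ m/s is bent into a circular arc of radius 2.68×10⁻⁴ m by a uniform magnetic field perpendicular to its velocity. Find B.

From |q|vB = mv²/r, B = mv/(|q|r).
B = (4.983×10⁻²⁷)(2.52×10⁴)/((3.204×10⁻¹⁹)(2.68×10⁻⁴)) ≈ 1.46 T.

B ≈ 1.46 T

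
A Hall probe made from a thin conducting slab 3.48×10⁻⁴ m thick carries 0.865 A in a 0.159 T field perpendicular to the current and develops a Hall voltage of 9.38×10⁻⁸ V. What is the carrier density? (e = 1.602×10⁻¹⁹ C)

n ≈ 2.63×10²⁸ m⁻³

From V_H = IB/(n e t), n = IB/(V_H e t).
n = (0.865)(0.159)/((9.38×10⁻⁸)(1.602×10⁻¹⁹)(3.48×10⁻⁴)) ≈ 2.63×10²⁸ m⁻³.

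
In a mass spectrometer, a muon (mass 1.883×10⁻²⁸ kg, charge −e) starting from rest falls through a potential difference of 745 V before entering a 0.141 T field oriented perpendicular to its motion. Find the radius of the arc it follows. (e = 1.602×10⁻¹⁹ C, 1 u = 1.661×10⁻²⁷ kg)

Acceleration: |q|V = ½mv² ⇒ v = √(2|q|V/m) = √(2·1.602×10⁻¹⁹·745/1.883×10⁻²⁸) ≈ 1.126×10⁶ m/s.
In the field: r = mv/(|q|B) = (1.883×10⁻²⁸)(1.126×10⁶)/((1.602×10⁻¹⁹)(0.141)) ≈ 9.39×10⁻³ m.

r ≈ 9.39×10⁻³ m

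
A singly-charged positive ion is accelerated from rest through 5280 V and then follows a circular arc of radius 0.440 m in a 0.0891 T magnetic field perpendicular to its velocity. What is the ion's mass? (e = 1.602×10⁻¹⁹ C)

Combine |q|V = ½mv² and r = mv/(|q|B): eliminate v to get m = qB²r²/(2V).
m = (1.602×10⁻¹⁹)(0.0891)²(0.440)²/(2·5280) ≈ 2.33×10⁻²⁶ kg.

m ≈ 2.33×10⁻²⁶ kg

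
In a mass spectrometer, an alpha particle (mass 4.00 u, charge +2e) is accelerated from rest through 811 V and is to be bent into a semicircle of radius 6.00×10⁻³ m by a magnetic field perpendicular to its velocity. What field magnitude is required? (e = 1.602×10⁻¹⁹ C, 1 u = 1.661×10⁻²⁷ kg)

v = √(2|q|V/m) = √(2·3.204×10⁻¹⁹·811/6.644×10⁻²⁷) ≈ 2.797×10⁵ m/s.
B = mv/(|q|r) = (6.644×10⁻²⁷)(2.797×10⁵)/((3.204×10⁻¹⁹)(6.00×10⁻³)) ≈ 0.967 T.

B ≈ 0.967 T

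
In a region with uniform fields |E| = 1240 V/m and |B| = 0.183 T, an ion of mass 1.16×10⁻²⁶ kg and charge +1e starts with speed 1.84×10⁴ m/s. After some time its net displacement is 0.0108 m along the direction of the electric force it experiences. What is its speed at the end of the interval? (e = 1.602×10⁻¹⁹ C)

B does no work; ΔKE = |q|E d.
½mv_f² = ½mv₀² + |q|Ed = ½(1.16×10⁻²⁶)(1.84×10⁴)² + (1.602×10⁻¹⁹)(1240)(0.0108) ≈ 1.964×10⁻¹⁸ J + 2.145×10⁻¹⁸ J ≈ 4.109×10⁻¹⁸ J.
v_f = √(2·4.109×10⁻¹⁸/1.16×10⁻²⁶) ≈ 2.66×10⁴ m/s.

v_f ≈ 2.66×10⁴ m/s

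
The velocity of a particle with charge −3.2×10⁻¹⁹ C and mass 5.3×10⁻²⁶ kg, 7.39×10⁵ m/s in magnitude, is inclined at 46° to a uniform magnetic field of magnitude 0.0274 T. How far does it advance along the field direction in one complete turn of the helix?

p ≈ 19.5 m

v∥ = v cosθ = 7.39×10⁵·cos46° ≈ 5.134×10⁵ m/s.
T = 2πm/(|q|B) = 2π(5.3×10⁻²⁶)/((3.2×10⁻¹⁹)(0.0274)) ≈ 3.798×10⁻⁵ s.
pitch = v∥ T = (5.134×10⁵)(3.798×10⁻⁵) ≈ 19.5 m.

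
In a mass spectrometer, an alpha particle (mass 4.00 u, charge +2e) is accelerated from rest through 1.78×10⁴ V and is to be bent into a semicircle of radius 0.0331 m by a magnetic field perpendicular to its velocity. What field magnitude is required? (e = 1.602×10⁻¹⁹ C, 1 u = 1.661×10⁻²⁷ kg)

B ≈ 0.821 T

v = √(2|q|V/m) = √(2·3.204×10⁻¹⁹·1.78×10⁴/6.644×10⁻²⁷) ≈ 1.310×10⁶ m/s.
B = mv/(|q|r) = (6.644×10⁻²⁷)(1.310×10⁶)/((3.204×10⁻¹⁹)(0.0331)) ≈ 0.821 T.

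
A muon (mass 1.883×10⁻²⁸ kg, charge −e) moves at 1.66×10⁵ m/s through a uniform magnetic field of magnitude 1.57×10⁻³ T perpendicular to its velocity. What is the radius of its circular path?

r ≈ 0.124 m

The magnetic force provides the centripetal force: |q|vB = mv²/r.
r = mv/(|q|B) = (1.883×10⁻²⁸)(1.66×10⁵)/((1.602×10⁻¹⁹)(1.57×10⁻³)) ≈ 0.124 m.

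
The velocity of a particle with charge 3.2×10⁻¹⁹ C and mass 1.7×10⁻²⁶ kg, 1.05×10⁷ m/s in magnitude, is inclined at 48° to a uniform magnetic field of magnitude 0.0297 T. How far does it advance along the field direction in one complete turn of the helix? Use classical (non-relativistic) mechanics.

p ≈ 79.0 m

v∥ = v cosθ = 1.05×10⁷·cos48° ≈ 7.026×10⁶ m/s.
T = 2πm/(|q|B) = 2π(1.7×10⁻²⁶)/((3.2×10⁻¹⁹)(0.0297)) ≈ 1.124×10⁻⁵ s.
pitch = v∥ T = (7.026×10⁶)(1.124×10⁻⁵) ≈ 79.0 m.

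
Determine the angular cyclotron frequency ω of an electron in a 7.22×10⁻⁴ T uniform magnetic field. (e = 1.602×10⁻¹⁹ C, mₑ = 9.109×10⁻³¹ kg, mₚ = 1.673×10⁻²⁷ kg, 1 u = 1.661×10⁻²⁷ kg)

ω ≈ 1.27×10⁸ rad/s

ω = |q|B/m.
ω = (1.602×10⁻¹⁹)(7.22×10⁻⁴)/9.109×10⁻³¹ ≈ 1.27×10⁸ rad/s.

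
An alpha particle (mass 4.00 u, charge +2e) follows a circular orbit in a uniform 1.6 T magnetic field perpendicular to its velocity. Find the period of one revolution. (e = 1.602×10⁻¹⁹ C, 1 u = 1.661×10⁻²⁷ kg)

The cyclotron period depends only on m, q, B: T = 2πm/(|q|B).
T = 2π(6.644×10⁻²⁷)/((3.204×10⁻¹⁹)(1.6)) ≈ 8.1×10⁻⁸ s.

T ≈ 8.1×10⁻⁸ s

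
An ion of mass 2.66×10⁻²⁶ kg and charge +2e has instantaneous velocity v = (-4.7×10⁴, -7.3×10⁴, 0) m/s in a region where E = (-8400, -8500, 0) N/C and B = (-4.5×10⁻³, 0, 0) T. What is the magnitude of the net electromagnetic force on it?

v×B = (0, 0, -328) N/C.
E + v×B = (-8400, -8500, -328) N/C.
F = q(E + v×B) = (3.204×10⁻¹⁹ C)·(-8400, -8500, -328) = (-2.69×10⁻¹⁵, -2.72×10⁻¹⁵, -1.05×10⁻¹⁶) N.
|F| = 3.83×10⁻¹⁵ N.

|F| ≈ 3.83×10⁻¹⁵ N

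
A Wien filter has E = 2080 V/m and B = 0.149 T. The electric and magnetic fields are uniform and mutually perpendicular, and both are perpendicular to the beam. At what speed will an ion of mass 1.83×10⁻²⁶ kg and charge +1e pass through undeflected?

v = 1.40×10⁴ m/s

For undeflected motion the electric and magnetic forces balance: qE = qvB.
v = E/B = 2080/0.149 = 1.40×10⁴ m/s.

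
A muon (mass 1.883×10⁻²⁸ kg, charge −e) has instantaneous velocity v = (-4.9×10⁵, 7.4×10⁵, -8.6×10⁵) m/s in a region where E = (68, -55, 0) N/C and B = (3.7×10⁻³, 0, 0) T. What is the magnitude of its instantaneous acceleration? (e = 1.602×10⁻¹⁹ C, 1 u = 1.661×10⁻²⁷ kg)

|a| ≈ 3.61×10¹² m/s²

v×B = (0, -3180, -2740) N/C.
E + v×B = (68.0, -3240, -2740) N/C.
F = q(E + v×B) = (−1.602×10⁻¹⁹ C)·(68.0, -3240, -2740) = (-1.09×10⁻¹⁷, 5.19×10⁻¹⁶, 4.39×10⁻¹⁶) N.
|a| = |F|/m = 6.793×10⁻¹⁶/1.883×10⁻²⁸ ≈ 3.61×10¹² m/s².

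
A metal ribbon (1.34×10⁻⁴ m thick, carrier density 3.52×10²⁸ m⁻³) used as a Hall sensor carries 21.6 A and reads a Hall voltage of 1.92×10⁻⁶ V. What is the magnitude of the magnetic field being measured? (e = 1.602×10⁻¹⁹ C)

B ≈ 0.0672 T

From V_H = IB/(n e t), B = V_H n e t / I.
B = (1.92×10⁻⁶)(3.52×10²⁸)(1.602×10⁻¹⁹)(1.34×10⁻⁴)/21.6 ≈ 0.0672 T.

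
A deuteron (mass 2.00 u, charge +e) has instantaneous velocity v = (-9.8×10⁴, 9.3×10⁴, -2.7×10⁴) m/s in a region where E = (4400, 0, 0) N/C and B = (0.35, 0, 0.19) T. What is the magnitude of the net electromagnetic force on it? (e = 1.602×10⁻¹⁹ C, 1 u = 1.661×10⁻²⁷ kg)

v×B = (1.77×10⁴, 9170, -3.25×10⁴) N/C.
E + v×B = (2.21×10⁴, 9170, -3.25×10⁴) N/C.
F = q(E + v×B) = (1.602×10⁻¹⁹ C)·(2.21×10⁴, 9170, -3.25×10⁴) = (3.54×10⁻¹⁵, 1.47×10⁻¹⁵, -5.21×10⁻¹⁵) N.
|F| = 6.47×10⁻¹⁵ N.

|F| ≈ 6.47×10⁻¹⁵ N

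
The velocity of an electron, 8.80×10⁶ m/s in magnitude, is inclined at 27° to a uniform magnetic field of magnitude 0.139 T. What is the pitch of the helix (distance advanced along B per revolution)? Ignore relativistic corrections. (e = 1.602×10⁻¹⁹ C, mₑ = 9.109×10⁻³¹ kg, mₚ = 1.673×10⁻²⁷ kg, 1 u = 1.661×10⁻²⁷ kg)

p ≈ 2.02×10⁻³ m

v∥ = v cosθ = 8.80×10⁶·cos27° ≈ 7.841×10⁶ m/s.
T = 2πm/(|q|B) = 2π(9.109×10⁻³¹)/((1.602×10⁻¹⁹)(0.139)) ≈ 2.570×10⁻¹⁰ s.
pitch = v∥ T = (7.841×10⁶)(2.570×10⁻¹⁰) ≈ 2.02×10⁻³ m.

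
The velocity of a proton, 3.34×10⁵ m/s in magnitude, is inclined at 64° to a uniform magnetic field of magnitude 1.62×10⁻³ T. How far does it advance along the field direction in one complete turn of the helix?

p ≈ 5.93 m

v∥ = v cosθ = 3.34×10⁵·cos64° ≈ 1.464×10⁵ m/s.
T = 2πm/(|q|B) = 2π(1.673×10⁻²⁷)/((1.602×10⁻¹⁹)(1.62×10⁻³)) ≈ 4.050×10⁻⁵ s.
pitch = v∥ T = (1.464×10⁵)(4.050×10⁻⁵) ≈ 5.93 m.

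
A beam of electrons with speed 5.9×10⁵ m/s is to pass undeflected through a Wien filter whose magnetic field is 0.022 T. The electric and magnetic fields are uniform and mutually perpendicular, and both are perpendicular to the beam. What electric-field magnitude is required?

For straight-line motion qE = qvB, so E = vB.
E = 5.9×10⁵ × 0.022 = 1.3×10⁴ V/m.

E = 1.3×10⁴ V/m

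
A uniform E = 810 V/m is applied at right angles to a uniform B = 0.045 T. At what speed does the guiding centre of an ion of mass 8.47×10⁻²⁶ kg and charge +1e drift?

The E×B drift speed is v_d = E/B.
v_d = 810/0.045 = 1.8×10⁴ m/s.

v_d ≈ 1.8×10⁴ m/s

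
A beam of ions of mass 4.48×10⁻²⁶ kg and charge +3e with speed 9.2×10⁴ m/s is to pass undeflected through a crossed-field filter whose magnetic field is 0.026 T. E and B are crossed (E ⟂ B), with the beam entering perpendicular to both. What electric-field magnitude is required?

E = 2400 V/m

For straight-line motion qE = qvB, so E = vB.
E = 9.2×10⁴ × 0.026 = 2400 V/m.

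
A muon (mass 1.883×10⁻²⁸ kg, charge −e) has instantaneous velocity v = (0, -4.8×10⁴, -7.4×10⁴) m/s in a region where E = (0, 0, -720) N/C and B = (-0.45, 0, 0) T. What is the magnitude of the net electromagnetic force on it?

|F| ≈ 6.42×10⁻¹⁵ N

v×B = (0, 3.33×10⁴, -2.16×10⁴) N/C.
E + v×B = (0, 3.33×10⁴, -2.23×10⁴) N/C.
F = q(E + v×B) = (−1.602×10⁻¹⁹ C)·(0, 3.33×10⁴, -2.23×10⁴) = (0, -5.33×10⁻¹⁵, 3.58×10⁻¹⁵) N.
|F| = 6.42×10⁻¹⁵ N.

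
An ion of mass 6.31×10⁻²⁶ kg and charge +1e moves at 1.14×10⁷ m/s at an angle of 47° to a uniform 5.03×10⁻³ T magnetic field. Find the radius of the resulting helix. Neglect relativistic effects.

v⊥ = v sinθ = 1.14×10⁷·sin47° ≈ 8.337×10⁶ m/s.
r = m v⊥/(|q|B) = (6.31×10⁻²⁶)(8.337×10⁶)/((1.602×10⁻¹⁹)(5.03×10⁻³)) ≈ 653 m.

r ≈ 653 m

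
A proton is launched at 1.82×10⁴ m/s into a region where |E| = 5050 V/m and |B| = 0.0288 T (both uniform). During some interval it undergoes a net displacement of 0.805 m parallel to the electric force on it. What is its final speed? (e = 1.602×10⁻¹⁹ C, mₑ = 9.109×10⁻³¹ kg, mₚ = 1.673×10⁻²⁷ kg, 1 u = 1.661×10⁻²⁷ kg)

B does no work; ΔKE = |q|E d.
½mv_f² = ½mv₀² + |q|Ed = ½(1.673×10⁻²⁷)(1.82×10⁴)² + (1.602×10⁻¹⁹)(5050)(0.805) ≈ 2.771×10⁻¹⁹ J + 6.513×10⁻¹⁶ J ≈ 6.515×10⁻¹⁶ J.
v_f = √(2·6.515×10⁻¹⁶/1.673×10⁻²⁷) ≈ 8.83×10⁵ m/s.

v_f ≈ 8.83×10⁵ m/s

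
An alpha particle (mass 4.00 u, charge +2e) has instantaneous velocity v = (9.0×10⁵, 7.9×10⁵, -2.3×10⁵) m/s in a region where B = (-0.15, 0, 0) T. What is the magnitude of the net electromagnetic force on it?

|F| ≈ 3.95×10⁻¹⁴ N

v×B = (0, 3.45×10⁴, 1.18×10⁵) N/C.
F = q v×B = (3.204×10⁻¹⁹ C)·(0, 3.45×10⁴, 1.18×10⁵) = (0, 1.11×10⁻¹⁴, 3.80×10⁻¹⁴) N.
|F| = 3.95×10⁻¹⁴ N.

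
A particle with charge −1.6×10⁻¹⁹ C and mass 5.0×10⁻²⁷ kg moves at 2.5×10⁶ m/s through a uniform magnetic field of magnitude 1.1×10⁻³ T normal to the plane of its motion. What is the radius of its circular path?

r ≈ 71 m

The magnetic force provides the centripetal force: |q|vB = mv²/r.
r = mv/(|q|B) = (5.0×10⁻²⁷)(2.5×10⁶)/((1.6×10⁻¹⁹)(1.1×10⁻³)) ≈ 71 m.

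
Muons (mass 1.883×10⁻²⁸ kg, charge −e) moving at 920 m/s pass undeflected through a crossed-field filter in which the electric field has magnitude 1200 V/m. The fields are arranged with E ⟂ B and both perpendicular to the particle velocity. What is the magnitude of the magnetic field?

B = 1.3 T

Balance of forces in the selector: qE = qvB ⇒ B = E/v.
B = 1200/920 = 1.3 T.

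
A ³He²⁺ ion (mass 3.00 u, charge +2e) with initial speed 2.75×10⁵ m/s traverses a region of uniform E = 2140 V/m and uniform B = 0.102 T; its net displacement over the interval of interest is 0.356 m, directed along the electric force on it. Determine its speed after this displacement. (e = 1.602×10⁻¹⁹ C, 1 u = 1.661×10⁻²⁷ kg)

v_f ≈ 4.17×10⁵ m/s

B does no work; ΔKE = |q|E d.
½mv_f² = ½mv₀² + |q|Ed = ½(4.983×10⁻²⁷)(2.75×10⁵)² + (3.204×10⁻¹⁹)(2140)(0.356) ≈ 1.884×10⁻¹⁶ J + 2.441×10⁻¹⁶ J ≈ 4.325×10⁻¹⁶ J.
v_f = √(2·4.325×10⁻¹⁶/4.983×10⁻²⁷) ≈ 4.17×10⁵ m/s.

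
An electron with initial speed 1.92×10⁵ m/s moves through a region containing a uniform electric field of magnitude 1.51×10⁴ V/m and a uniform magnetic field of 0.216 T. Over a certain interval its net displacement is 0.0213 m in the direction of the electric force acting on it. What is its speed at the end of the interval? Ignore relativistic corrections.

B does no work; ΔKE = |q|E d.
½mv_f² = ½mv₀² + |q|Ed = ½(9.109×10⁻³¹)(1.92×10⁵)² + (1.602×10⁻¹⁹)(1.51×10⁴)(0.0213) ≈ 1.679×10⁻²⁰ J + 5.153×10⁻¹⁷ J ≈ 5.154×10⁻¹⁷ J.
v_f = √(2·5.154×10⁻¹⁷/9.109×10⁻³¹) ≈ 1.06×10⁷ m/s.

v_f ≈ 1.06×10⁷ m/s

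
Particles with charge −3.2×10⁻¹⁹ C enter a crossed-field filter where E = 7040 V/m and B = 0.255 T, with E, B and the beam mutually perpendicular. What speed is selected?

v = 2.76×10⁴ m/s

Zero net Lorentz force requires |qE| = |q v×B|, i.e. E = vB.
v = E/B = 7040/0.255 = 2.76×10⁴ m/s.
The result is independent of the particle's charge and mass.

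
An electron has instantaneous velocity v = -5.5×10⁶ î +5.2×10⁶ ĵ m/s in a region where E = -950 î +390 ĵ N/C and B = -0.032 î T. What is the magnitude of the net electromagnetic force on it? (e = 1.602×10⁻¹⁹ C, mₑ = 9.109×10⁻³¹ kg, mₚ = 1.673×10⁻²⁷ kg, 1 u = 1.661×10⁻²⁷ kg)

|F| ≈ 2.67×10⁻¹⁴ N

v×B = (0, 0, 1.66×10⁵) N/C.
E + v×B = (-950, 390, 1.66×10⁵) N/C.
F = q(E + v×B) = (−1.602×10⁻¹⁹ C)·(-950, 390, 1.66×10⁵) = (1.52×10⁻¹⁶, -6.25×10⁻¹⁷, -2.67×10⁻¹⁴) N.
|F| = 2.67×10⁻¹⁴ N.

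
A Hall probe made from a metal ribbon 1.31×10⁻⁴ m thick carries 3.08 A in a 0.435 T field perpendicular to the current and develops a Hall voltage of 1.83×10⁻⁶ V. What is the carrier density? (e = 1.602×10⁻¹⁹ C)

From V_H = IB/(n e t), n = IB/(V_H e t).
n = (3.08)(0.435)/((1.83×10⁻⁶)(1.602×10⁻¹⁹)(1.31×10⁻⁴)) ≈ 3.49×10²⁸ m⁻³.

n ≈ 3.49×10²⁸ m⁻³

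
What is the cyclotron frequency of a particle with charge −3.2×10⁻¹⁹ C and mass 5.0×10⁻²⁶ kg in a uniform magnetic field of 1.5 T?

f = |q|B/(2πm).
f = (3.2×10⁻¹⁹)(1.5)/(2π·5.0×10⁻²⁶) ≈ 1.5×10⁶ Hz.

f ≈ 1.5×10⁶ Hz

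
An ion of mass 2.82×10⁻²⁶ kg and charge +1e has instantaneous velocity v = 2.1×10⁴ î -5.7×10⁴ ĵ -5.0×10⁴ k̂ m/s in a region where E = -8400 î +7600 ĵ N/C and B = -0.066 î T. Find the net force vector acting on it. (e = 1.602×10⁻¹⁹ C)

F ≈ (-1.35×10⁻¹⁵, 1.75×10⁻¹⁵, -6.03×10⁻¹⁶) N

v×B = (0, 3300, -3760) N/C.
E + v×B = (-8400, 1.09×10⁴, -3760) N/C.
F = q(E + v×B) = (1.602×10⁻¹⁹ C)·(-8400, 1.09×10⁴, -3760) = (-1.35×10⁻¹⁵, 1.75×10⁻¹⁵, -6.03×10⁻¹⁶) N.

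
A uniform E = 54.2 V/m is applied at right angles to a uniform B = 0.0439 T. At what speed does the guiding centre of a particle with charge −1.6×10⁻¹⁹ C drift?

In crossed fields the guiding centre drifts at v_d = |E×B|/B² = E/B, independent of charge and mass.
v_d = 54.2/0.0439 = 1230 m/s.

v_d ≈ 1230 m/s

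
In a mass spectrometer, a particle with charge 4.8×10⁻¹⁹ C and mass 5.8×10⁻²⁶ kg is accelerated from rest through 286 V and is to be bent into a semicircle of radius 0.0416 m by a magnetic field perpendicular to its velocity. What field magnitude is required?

v = √(2|q|V/m) = √(2·4.8×10⁻¹⁹·286/5.8×10⁻²⁶) ≈ 6.880×10⁴ m/s.
B = mv/(|q|r) = (5.8×10⁻²⁶)(6.880×10⁴)/((4.8×10⁻¹⁹)(0.0416)) ≈ 0.200 T.

B ≈ 0.200 T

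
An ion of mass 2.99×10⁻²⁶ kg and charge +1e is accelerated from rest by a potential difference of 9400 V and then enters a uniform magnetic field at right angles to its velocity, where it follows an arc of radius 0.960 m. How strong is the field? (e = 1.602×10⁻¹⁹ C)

B ≈ 0.0617 T

v = √(2|q|V/m) = √(2·1.602×10⁻¹⁹·9400/2.99×10⁻²⁶) ≈ 3.174×10⁵ m/s.
B = mv/(|q|r) = (2.99×10⁻²⁶)(3.174×10⁵)/((1.602×10⁻¹⁹)(0.960)) ≈ 0.0617 T.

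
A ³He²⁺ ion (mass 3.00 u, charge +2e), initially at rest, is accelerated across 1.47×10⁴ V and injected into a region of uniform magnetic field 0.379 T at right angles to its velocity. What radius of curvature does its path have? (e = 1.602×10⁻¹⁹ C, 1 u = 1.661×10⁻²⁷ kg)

Acceleration: |q|V = ½mv² ⇒ v = √(2|q|V/m) = √(2·3.204×10⁻¹⁹·1.47×10⁴/4.983×10⁻²⁷) ≈ 1.375×10⁶ m/s.
In the field: r = mv/(|q|B) = (4.983×10⁻²⁷)(1.375×10⁶)/((3.204×10⁻¹⁹)(0.379)) ≈ 0.0564 m.

r ≈ 0.0564 m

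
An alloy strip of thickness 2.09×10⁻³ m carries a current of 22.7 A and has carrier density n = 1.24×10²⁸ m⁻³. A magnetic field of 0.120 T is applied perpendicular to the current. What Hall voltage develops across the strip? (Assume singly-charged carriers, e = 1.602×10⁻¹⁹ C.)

V_H = IB/(n e t).
V_H = (22.7)(0.120)/((1.24×10²⁸)(1.602×10⁻¹⁹)(2.09×10⁻³)) ≈ 6.56×10⁻⁷ V.

V_H ≈ 6.56×10⁻⁷ V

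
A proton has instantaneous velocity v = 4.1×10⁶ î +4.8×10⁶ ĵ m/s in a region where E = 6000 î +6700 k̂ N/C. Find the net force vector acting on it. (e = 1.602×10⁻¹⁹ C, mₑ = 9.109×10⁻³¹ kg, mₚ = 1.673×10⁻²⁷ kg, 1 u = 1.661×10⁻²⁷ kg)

Only an electric field acts, so F = qE = (1.602×10⁻¹⁹ C)·(6000, 0, 6700) = (9.61×10⁻¹⁶, 0, 1.07×10⁻¹⁵) N.

F ≈ (9.61×10⁻¹⁶, 0, 1.07×10⁻¹⁵) N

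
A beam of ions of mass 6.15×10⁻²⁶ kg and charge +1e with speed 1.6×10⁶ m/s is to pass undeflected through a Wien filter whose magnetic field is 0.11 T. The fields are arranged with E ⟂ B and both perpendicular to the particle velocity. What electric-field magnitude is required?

For straight-line motion qE = qvB, so E = vB.
E = 1.6×10⁶ × 0.11 = 1.8×10⁵ V/m.

E = 1.8×10⁵ V/m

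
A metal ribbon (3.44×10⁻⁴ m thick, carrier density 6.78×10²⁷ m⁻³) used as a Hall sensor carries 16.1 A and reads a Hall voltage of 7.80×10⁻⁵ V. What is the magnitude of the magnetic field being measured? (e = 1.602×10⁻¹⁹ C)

B ≈ 1.81 T

From V_H = IB/(n e t), B = V_H n e t / I.
B = (7.80×10⁻⁵)(6.78×10²⁷)(1.602×10⁻¹⁹)(3.44×10⁻⁴)/16.1 ≈ 1.81 T.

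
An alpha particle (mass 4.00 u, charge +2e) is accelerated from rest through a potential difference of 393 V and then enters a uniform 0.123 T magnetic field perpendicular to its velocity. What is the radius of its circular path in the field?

r ≈ 0.0328 m

Acceleration: |q|V = ½mv² ⇒ v = √(2|q|V/m) = √(2·3.204×10⁻¹⁹·393/6.644×10⁻²⁷) ≈ 1.947×10⁵ m/s.
In the field: r = mv/(|q|B) = (6.644×10⁻²⁷)(1.947×10⁵)/((3.204×10⁻¹⁹)(0.123)) ≈ 0.0328 m.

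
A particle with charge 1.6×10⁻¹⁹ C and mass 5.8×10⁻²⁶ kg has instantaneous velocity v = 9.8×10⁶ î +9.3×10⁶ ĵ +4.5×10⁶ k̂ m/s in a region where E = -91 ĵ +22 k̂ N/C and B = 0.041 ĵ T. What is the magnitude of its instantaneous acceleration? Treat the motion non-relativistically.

|a| ≈ 1.22×10¹² m/s²

v×B = (-1.84×10⁵, 0, 4.02×10⁵) N/C.
E + v×B = (-1.84×10⁵, -91.0, 4.02×10⁵) N/C.
F = q(E + v×B) = (1.6×10⁻¹⁹ C)·(-1.84×10⁵, -91.0, 4.02×10⁵) = (-2.95×10⁻¹⁴, -1.46×10⁻¹⁷, 6.43×10⁻¹⁴) N.
|a| = |F|/m = 7.074×10⁻¹⁴/5.8×10⁻²⁶ ≈ 1.22×10¹² m/s².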